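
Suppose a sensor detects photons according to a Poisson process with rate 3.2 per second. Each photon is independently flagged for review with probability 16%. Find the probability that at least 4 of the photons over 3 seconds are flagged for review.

Thinning: the photons that are flagged for review themselves form a Poisson process with rate 0.16 × 3.2 = 0.512 per second.
Over the interval, μ = 0.512 × 3 = 1.536 (3 seconds).
P(N ≥ 4) = 1 − P(N ≤ 3) ≈ 0.0702.

0.0702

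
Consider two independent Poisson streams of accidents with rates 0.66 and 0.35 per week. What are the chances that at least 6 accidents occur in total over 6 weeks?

Independent Poisson processes superpose: combined rate λ = 0.66 + 0.35 = 1.01 per week.
Over the interval, μ = 1.01 × 6 = 6.06 (6 weeks).
P(N ≥ 6) = 1 − P(N ≤ 5) ≈ 0.5639.

0.5639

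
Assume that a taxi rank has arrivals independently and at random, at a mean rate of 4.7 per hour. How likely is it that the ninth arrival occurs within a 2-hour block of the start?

0.5958

Over the interval, μ = 4.7 × 2 = 9.4 (a 2-hour block = 2 hours).
The ninth arrival falls in the interval iff at least 9 events occur there: P(S_9 ≤ t) = P(N ≥ 9) = 1 − P(N ≤ 8) ≈ 0.5958.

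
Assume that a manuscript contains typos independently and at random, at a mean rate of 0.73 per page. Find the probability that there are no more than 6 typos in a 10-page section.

Over the interval, μ = 0.73 × 10 = 7.3 (a 10-page section = 10 pages).
P(N ≤ 6) = Σ_{j=0}^{6} e^(−μ) μ^j/j! ≈ 0.4060.

0.4060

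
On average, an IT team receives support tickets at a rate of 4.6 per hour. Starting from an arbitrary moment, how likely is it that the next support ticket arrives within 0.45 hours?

0.8738

Inter-arrival times are exponential with rate λ = 4.6 per hour.
P(T ≤ 0.45) = 1 − e^(−λt) = 1 − e^(−4.6 × 0.45) = 1 − e^(−2.07) ≈ 0.8738.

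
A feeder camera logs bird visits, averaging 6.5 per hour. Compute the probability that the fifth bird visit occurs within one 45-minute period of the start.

Over the interval, μ = 6.5 × 0.75 = 4.875 (a 45-minute period = 0.75 hours).
The fifth arrival falls in the interval iff at least 5 events occur there: P(S_5 ≤ t) = P(N ≥ 5) = 1 − P(N ≤ 4) ≈ 0.5373.

0.5373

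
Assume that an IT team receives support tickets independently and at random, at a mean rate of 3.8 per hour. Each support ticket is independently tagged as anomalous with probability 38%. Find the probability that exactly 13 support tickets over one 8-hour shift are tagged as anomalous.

0.1008

Thinning: the support tickets that are tagged as anomalous themselves form a Poisson process with rate 0.38 × 3.8 = 1.444 per hour.
Over the interval, μ = 1.444 × 8 = 11.552 (an 8-hour shift = 8 hours).
P(N = 13) = e^(−11.552) · 11.552^13/13! ≈ 0.1008.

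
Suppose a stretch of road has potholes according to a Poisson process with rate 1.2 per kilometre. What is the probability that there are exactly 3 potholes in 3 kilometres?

Over the interval, μ = 1.2 × 3 = 3.6 (3 kilometres).
P(N = 3) = e^(−μ) μ^3/3! = e^(−3.6) · 3.6^3/6 ≈ 0.2125.

0.2125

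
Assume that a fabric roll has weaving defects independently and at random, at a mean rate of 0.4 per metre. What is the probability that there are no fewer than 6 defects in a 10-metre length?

0.2149

Over the interval, μ = 0.4 × 10 = 4 (a 10-metre length = 10 metres).
P(N ≥ 6) = 1 − P(N ≤ 5) = 1 − Σ_{j=0}^{5} e^(−μ) μ^j/j! ≈ 0.2149.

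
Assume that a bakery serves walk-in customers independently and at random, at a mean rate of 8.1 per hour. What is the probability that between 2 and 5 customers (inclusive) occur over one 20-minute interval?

Over the interval, μ = 8.1 × 1/3 = 2.7 (a 20-minute interval = 1/3 hours).
P(2 ≤ N ≤ 5) = Σ_{j=2}^{5} e^(−2.7) · 2.7^j/j! ≈ 0.6946.

0.6946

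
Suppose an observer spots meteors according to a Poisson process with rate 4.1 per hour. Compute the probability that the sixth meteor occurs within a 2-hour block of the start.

0.8264

Over the interval, μ = 4.1 × 2 = 8.2 (a 2-hour block = 2 hours).
The sixth arrival falls in the interval iff at least 6 events occur there: P(S_6 ≤ t) = P(N ≥ 6) = 1 − P(N ≤ 5) ≈ 0.8264.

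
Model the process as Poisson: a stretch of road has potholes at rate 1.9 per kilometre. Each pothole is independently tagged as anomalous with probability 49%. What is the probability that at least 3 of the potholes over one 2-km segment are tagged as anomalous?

0.2860

Thinning: the potholes that are tagged as anomalous themselves form a Poisson process with rate 0.49 × 1.9 = 0.931 per kilometre.
Over the interval, μ = 0.931 × 2 = 1.862 (a 2-km segment = 2 kilometres).
P(N ≥ 3) = 1 − P(N ≤ 2) ≈ 0.2860.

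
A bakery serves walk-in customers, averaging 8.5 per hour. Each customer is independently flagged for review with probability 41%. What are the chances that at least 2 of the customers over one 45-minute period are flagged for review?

0.7353

Thinning: the customers that are flagged for review themselves form a Poisson process with rate 0.41 × 8.5 = 3.485 per hour.
Over the interval, μ = 3.485 × 0.75 = 2.61375 (a 45-minute period = 0.75 hours).
P(N ≥ 2) = 1 − P(N ≤ 1) ≈ 0.7353.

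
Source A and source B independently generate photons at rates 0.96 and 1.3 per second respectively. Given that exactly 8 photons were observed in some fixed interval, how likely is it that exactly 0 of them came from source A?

0.0120

Given the total, each event is independently from source A with probability p = λ_A/(λ_A+λ_B) = 0.96/2.26 ≈ 0.4248.
So K ~ Binomial(8, 0.96/2.26): P(K = 0) = C(8,0) · (0.96/2.26)^0 · (1.3/2.26)^8 ≈ 0.0120.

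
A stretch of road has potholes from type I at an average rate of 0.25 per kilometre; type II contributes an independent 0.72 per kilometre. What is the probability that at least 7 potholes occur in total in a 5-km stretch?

Independent Poisson processes superpose: combined rate λ = 0.25 + 0.72 = 0.97 per kilometre.
Over the interval, μ = 0.97 × 5 = 4.85 (a 5-km stretch = 5 kilometres).
P(N ≥ 7) = 1 − P(N ≤ 6) ≈ 0.2162.

0.2162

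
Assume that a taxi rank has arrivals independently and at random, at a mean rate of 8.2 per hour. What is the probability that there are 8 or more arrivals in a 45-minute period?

0.2769

Over the interval, μ = 8.2 × 0.75 = 6.15 (a 45-minute period = 0.75 hours).
P(N ≥ 8) = 1 − P(N ≤ 7) = 1 − Σ_{j=0}^{7} e^(−μ) μ^j/j! ≈ 0.2769.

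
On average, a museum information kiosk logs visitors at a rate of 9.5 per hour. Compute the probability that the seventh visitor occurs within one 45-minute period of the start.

0.5687

Over the interval, μ = 9.5 × 0.75 = 7.125 (a 45-minute period = 0.75 hours).
The seventh arrival falls in the interval iff at least 7 events occur there: P(S_7 ≤ t) = P(N ≥ 7) = 1 − P(N ≤ 6) ≈ 0.5687.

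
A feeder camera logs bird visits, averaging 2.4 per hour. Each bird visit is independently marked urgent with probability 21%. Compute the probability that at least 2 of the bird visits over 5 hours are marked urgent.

Thinning: the bird visits that are marked urgent themselves form a Poisson process with rate 0.21 × 2.4 = 0.504 per hour.
Over the interval, μ = 0.504 × 5 = 2.52 (5 hours).
P(N ≥ 2) = 1 − P(N ≤ 1) ≈ 0.7168.

0.7168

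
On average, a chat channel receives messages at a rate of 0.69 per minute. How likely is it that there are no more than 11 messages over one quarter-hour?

Over the interval, μ = 0.69 × 15 = 10.35 (a quarter-hour = 15 minutes).
P(N ≤ 11) = Σ_{j=0}^{11} e^(−μ) μ^j/j! ≈ 0.6564.

0.6564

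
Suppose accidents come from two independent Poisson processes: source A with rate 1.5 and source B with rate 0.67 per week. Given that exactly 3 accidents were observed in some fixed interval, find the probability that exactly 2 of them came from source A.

0.4426

Given the total, each event is independently from source A with probability p = λ_A/(λ_A+λ_B) = 1.5/2.17 ≈ 0.6912.
So K ~ Binomial(3, 1.5/2.17): P(K = 2) = C(3,2) · (1.5/2.17)^2 · (0.67/2.17)^1 ≈ 0.4426.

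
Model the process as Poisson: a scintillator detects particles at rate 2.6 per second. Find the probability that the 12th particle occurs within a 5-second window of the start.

Over the interval, μ = 2.6 × 5 = 13 (a 5-second window = 5 seconds).
The 12th arrival falls in the interval iff at least 12 events occur there: P(S_12 ≤ t) = P(N ≥ 12) = 1 − P(N ≤ 11) ≈ 0.6468.

0.6468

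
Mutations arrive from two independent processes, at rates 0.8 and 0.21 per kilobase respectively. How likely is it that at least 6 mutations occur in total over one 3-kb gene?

0.0870

Independent Poisson processes superpose: combined rate λ = 0.8 + 0.21 = 1.01 per kilobase.
Over the interval, μ = 1.01 × 3 = 3.03 (a 3-kb gene = 3 kilobases).
P(N ≥ 6) = 1 − P(N ≤ 5) ≈ 0.0870.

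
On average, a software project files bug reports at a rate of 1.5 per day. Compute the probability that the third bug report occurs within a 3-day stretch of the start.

0.8264

Over the interval, μ = 1.5 × 3 = 4.5 (a 3-day stretch = 3 days).
The third arrival falls in the interval iff at least 3 events occur there: P(S_3 ≤ t) = P(N ≥ 3) = 1 − P(N ≤ 2) ≈ 0.8264.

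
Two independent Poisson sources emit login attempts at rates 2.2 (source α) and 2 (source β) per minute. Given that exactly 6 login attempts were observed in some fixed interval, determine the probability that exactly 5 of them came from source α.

Given the total, each event is independently from source α with probability p = λ_α/(λ_α+λ_β) = 2.2/4.2 ≈ 0.5238.
So K ~ Binomial(6, 2.2/4.2): P(K = 5) = C(6,5) · (2.2/4.2)^5 · (2/4.2)^1 ≈ 0.1127.

0.1127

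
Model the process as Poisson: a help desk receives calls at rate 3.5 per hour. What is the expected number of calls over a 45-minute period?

E[N] = λt = 3.5 × 0.75 = 2.625 (a 45-minute period = 0.75 hours).

2.625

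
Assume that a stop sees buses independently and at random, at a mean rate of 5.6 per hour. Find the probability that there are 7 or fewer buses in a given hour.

0.7970

With mean μ = 5.6 per hour,
P(N ≤ 7) = Σ_{j=0}^{7} e^(−μ) μ^j/j! ≈ 0.7970.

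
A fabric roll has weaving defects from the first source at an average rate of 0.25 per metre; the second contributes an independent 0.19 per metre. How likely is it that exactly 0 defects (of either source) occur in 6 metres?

Independent Poisson processes superpose: combined rate λ = 0.25 + 0.19 = 0.44 per metre.
Over the interval, μ = 0.44 × 6 = 2.64 (6 metres).
P(N = 0) = e^(−2.64) · 2.64^0/0! ≈ 0.0714.

0.0714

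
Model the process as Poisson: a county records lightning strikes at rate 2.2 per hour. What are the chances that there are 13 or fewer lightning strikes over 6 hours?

0.5511

Over the interval, μ = 2.2 × 6 = 13.2 (6 hours).
P(N ≤ 13) = Σ_{j=0}^{13} e^(−μ) μ^j/j! ≈ 0.5511.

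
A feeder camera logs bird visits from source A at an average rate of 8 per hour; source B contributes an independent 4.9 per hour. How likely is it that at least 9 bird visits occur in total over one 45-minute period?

Independent Poisson processes superpose: combined rate λ = 8 + 4.9 = 12.9 per hour.
Over the interval, μ = 12.9 × 0.75 = 9.675 (a 45-minute period = 0.75 hours).
P(N ≥ 9) = 1 − P(N ≤ 8) ≈ 0.6294.

0.6294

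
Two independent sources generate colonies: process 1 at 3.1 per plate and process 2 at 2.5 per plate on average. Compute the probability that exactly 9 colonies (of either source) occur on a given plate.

Independent Poisson processes superpose: combined rate λ = 3.1 + 2.5 = 5.6 per plate.
So μ = 5.6.
P(N = 9) = e^(−5.6) · 5.6^9/9! ≈ 0.0552.

0.0552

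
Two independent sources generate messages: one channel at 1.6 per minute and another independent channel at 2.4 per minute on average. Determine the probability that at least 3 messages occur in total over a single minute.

0.7619

Independent Poisson processes superpose: combined rate λ = 1.6 + 2.4 = 4 per minute.
So μ = 4.
P(N ≥ 3) = 1 − P(N ≤ 2) ≈ 0.7619.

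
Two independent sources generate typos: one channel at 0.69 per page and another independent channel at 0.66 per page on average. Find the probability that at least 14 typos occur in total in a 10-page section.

Independent Poisson processes superpose: combined rate λ = 0.69 + 0.66 = 1.35 per page.
Over the interval, μ = 1.35 × 10 = 13.5 (a 10-page section = 10 pages).
P(N ≥ 14) = 1 − P(N ≤ 13) ≈ 0.4818.

0.4818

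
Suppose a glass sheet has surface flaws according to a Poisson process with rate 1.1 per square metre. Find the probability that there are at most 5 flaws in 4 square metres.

0.7199

Over the interval, μ = 1.1 × 4 = 4.4 (4 square metres).
P(N ≤ 5) = Σ_{j=0}^{5} e^(−μ) μ^j/j! ≈ 0.7199.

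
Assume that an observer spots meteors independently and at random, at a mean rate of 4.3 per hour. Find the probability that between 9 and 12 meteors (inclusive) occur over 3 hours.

Over the interval, μ = 4.3 × 3 = 12.9 (3 hours).
P(9 ≤ N ≤ 12) = Σ_{j=9}^{12} e^(−12.9) · 12.9^j/j! ≈ 0.3697.

0.3697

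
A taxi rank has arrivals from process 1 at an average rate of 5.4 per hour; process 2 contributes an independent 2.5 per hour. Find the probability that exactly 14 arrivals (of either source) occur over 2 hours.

0.0953

Independent Poisson processes superpose: combined rate λ = 5.4 + 2.5 = 7.9 per hour.
Over the interval, μ = 7.9 × 2 = 15.8 (2 hours).
P(N = 14) = e^(−15.8) · 15.8^14/14! ≈ 0.0953.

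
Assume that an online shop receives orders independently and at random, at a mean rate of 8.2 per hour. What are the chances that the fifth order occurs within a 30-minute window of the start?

0.3907

Over the interval, μ = 8.2 × 0.5 = 4.1 (a 30-minute window = 0.5 hours).
The fifth arrival falls in the interval iff at least 5 events occur there: P(S_5 ≤ t) = P(N ≥ 5) = 1 − P(N ≤ 4) ≈ 0.3907.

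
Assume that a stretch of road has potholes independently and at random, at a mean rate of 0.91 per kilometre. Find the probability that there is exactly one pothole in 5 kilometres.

Over the interval, μ = 0.91 × 5 = 4.55 (5 kilometres).
P(N = 1) = e^(−μ) μ^1/1! = e^(−4.55) · 4.55^1/1 ≈ 0.0481.

0.0481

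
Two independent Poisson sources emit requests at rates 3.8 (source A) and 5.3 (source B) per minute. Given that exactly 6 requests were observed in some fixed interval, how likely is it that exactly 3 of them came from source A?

Given the total, each event is independently from source A with probability p = λ_A/(λ_A+λ_B) = 3.8/9.1 ≈ 0.4176.
So K ~ Binomial(6, 3.8/9.1): P(K = 3) = C(6,3) · (3.8/9.1)^3 · (5.3/9.1)^3 ≈ 0.2877.

0.2877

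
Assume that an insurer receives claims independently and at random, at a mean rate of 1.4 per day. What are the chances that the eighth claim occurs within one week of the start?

Over the interval, μ = 1.4 × 7 = 9.8 (a week = 7 days).
The eighth arrival falls in the interval iff at least 8 events occur there: P(S_8 ≤ t) = P(N ≥ 8) = 1 − P(N ≤ 7) ≈ 0.7612.

0.7612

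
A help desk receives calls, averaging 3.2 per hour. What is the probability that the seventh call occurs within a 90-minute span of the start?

Over the interval, μ = 3.2 × 1.5 = 4.8 (a 90-minute span = 1.5 hours).
The seventh arrival falls in the interval iff at least 7 events occur there: P(S_7 ≤ t) = P(N ≥ 7) = 1 − P(N ≤ 6) ≈ 0.2092.

0.2092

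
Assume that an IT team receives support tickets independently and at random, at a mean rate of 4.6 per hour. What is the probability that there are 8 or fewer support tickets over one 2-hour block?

Over the interval, μ = 4.6 × 2 = 9.2 (a 2-hour block = 2 hours).
P(N ≤ 8) = Σ_{j=0}^{8} e^(−μ) μ^j/j! ≈ 0.4296.

0.4296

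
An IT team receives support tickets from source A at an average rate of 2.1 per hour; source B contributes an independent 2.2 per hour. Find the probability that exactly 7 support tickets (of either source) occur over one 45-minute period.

Independent Poisson processes superpose: combined rate λ = 2.1 + 2.2 = 4.3 per hour.
Over the interval, μ = 4.3 × 0.75 = 3.225 (a 45-minute period = 0.75 hours).
P(N = 7) = e^(−3.225) · 3.225^7/7! ≈ 0.0286.

0.0286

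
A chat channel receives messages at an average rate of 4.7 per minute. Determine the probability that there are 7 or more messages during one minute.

0.1954

With mean μ = 4.7 per minute,
P(N ≥ 7) = 1 − P(N ≤ 6) = 1 − Σ_{j=0}^{6} e^(−μ) μ^j/j! ≈ 0.1954.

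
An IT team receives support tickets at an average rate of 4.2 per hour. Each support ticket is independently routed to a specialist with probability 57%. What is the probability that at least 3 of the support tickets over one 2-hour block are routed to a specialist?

Thinning: the support tickets that are routed to a specialist themselves form a Poisson process with rate 0.57 × 4.2 = 2.394 per hour.
Over the interval, μ = 2.394 × 2 = 4.788 (a 2-hour block = 2 hours).
P(N ≥ 3) = 1 − P(N ≤ 2) ≈ 0.8563.

0.8563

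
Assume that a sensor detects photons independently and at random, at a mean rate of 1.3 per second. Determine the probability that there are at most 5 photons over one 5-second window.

0.3690

Over the interval, μ = 1.3 × 5 = 6.5 (a 5-second window = 5 seconds).
P(N ≤ 5) = Σ_{j=0}^{5} e^(−μ) μ^j/j! ≈ 0.3690.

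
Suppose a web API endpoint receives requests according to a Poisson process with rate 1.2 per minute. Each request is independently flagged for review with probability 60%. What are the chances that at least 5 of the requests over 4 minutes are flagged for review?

0.1650

Thinning: the requests that are flagged for review themselves form a Poisson process with rate 0.6 × 1.2 = 0.72 per minute.
Over the interval, μ = 0.72 × 4 = 2.88 (4 minutes).
P(N ≥ 5) = 1 − P(N ≤ 4) ≈ 0.1650.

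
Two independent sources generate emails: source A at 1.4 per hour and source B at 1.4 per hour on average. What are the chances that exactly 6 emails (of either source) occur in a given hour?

Independent Poisson processes superpose: combined rate λ = 1.4 + 1.4 = 2.8 per hour.
So μ = 2.8.
P(N = 6) = e^(−2.8) · 2.8^6/6! ≈ 0.0407.

0.0407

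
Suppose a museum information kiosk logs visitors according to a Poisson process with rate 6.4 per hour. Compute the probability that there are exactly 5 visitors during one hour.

0.1487

With mean μ = 6.4 per hour,
P(N = 5) = e^(−μ) μ^5/5! = e^(−6.4) · 6.4^5/120 ≈ 0.1487.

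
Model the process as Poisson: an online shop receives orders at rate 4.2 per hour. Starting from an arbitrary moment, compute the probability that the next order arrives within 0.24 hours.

0.6351

Inter-arrival times are exponential with rate λ = 4.2 per hour.
P(T ≤ 0.24) = 1 − e^(−λt) = 1 − e^(−4.2 × 0.24) = 1 − e^(−1.008) ≈ 0.6351.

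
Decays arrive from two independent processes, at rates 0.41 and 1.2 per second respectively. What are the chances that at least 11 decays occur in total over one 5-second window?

Independent Poisson processes superpose: combined rate λ = 0.41 + 1.2 = 1.61 per second.
Over the interval, μ = 1.61 × 5 = 8.05 (a 5-second window = 5 seconds).
P(N ≥ 11) = 1 − P(N ≤ 10) ≈ 0.1891.

0.1891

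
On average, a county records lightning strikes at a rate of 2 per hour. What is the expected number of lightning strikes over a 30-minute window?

E[N] = λt = 2 × 0.5 = 1 (a 30-minute window = 0.5 hours).

1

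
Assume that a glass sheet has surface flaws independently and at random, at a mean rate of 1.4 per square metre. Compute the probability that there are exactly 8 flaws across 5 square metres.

Over the interval, μ = 1.4 × 5 = 7 (5 square metres).
P(N = 8) = e^(−μ) μ^8/8! = e^(−7) · 7^8/40320 ≈ 0.1304.

0.1304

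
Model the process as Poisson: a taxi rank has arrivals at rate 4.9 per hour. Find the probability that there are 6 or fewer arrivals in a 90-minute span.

0.3990

Over the interval, μ = 4.9 × 1.5 = 7.35 (a 90-minute span = 1.5 hours).
P(N ≤ 6) = Σ_{j=0}^{6} e^(−μ) μ^j/j! ≈ 0.3990.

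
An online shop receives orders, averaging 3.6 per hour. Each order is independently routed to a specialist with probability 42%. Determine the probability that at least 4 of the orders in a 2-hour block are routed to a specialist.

0.3581

Thinning: the orders that are routed to a specialist themselves form a Poisson process with rate 0.42 × 3.6 = 1.512 per hour.
Over the interval, μ = 1.512 × 2 = 3.024 (a 2-hour block = 2 hours).
P(N ≥ 4) = 1 − P(N ≤ 3) ≈ 0.3581.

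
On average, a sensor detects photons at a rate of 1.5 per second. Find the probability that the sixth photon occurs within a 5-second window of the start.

Over the interval, μ = 1.5 × 5 = 7.5 (a 5-second window = 5 seconds).
The sixth arrival falls in the interval iff at least 6 events occur there: P(S_6 ≤ t) = P(N ≥ 6) = 1 − P(N ≤ 5) ≈ 0.7586.

0.7586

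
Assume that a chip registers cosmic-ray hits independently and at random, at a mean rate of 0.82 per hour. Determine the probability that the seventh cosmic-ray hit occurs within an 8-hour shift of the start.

Over the interval, μ = 0.82 × 8 = 6.56 (an 8-hour shift = 8 hours).
The seventh arrival falls in the interval iff at least 7 events occur there: P(S_7 ≤ t) = P(N ≥ 7) = 1 − P(N ≤ 6) ≈ 0.4829.

0.4829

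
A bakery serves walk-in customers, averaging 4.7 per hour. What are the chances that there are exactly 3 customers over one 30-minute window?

0.2063

Over the interval, μ = 4.7 × 0.5 = 2.35 (a 30-minute window = 0.5 hours).
P(N = 3) = e^(−μ) μ^3/3! = e^(−2.35) · 2.35^3/6 ≈ 0.2063.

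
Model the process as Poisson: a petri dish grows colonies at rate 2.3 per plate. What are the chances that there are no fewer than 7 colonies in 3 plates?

0.5353

Over the interval, μ = 2.3 × 3 = 6.9 (3 plates).
P(N ≥ 7) = 1 − P(N ≤ 6) = 1 − Σ_{j=0}^{6} e^(−μ) μ^j/j! ≈ 0.5353.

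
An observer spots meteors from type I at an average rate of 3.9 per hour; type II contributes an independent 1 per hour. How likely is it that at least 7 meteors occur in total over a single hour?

Independent Poisson processes superpose: combined rate λ = 3.9 + 1 = 4.9 per hour.
So μ = 4.9.
P(N ≥ 7) = 1 − P(N ≤ 6) ≈ 0.2233.

0.2233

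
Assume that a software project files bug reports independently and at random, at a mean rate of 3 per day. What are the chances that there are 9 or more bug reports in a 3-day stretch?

Over the interval, μ = 3 × 3 = 9 (a 3-day stretch = 3 days).
P(N ≥ 9) = 1 − P(N ≤ 8) = 1 − Σ_{j=0}^{8} e^(−μ) μ^j/j! ≈ 0.5443.

0.5443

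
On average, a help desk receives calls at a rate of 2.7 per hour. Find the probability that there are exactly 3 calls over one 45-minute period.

Over the interval, μ = 2.7 × 0.75 = 2.025 (a 45-minute period = 0.75 hours).
P(N = 3) = e^(−μ) μ^3/3! = e^(−2.025) · 2.025^3/6 ≈ 0.1827.

0.1827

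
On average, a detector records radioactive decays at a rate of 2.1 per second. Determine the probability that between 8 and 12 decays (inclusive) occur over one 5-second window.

0.5635

Over the interval, μ = 2.1 × 5 = 10.5 (a 5-second window = 5 seconds).
P(8 ≤ N ≤ 12) = Σ_{j=8}^{12} e^(−10.5) · 10.5^j/j! ≈ 0.5635.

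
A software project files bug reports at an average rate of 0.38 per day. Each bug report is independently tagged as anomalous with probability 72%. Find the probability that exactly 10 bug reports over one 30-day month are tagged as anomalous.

Thinning: the bug reports that are tagged as anomalous themselves form a Poisson process with rate 0.72 × 0.38 = 0.2736 per day.
Over the interval, μ = 0.2736 × 30 = 8.208 (a 30-day month = 30 days).
P(N = 10) = e^(−8.208) · 8.208^10/10! ≈ 0.1042.

0.1042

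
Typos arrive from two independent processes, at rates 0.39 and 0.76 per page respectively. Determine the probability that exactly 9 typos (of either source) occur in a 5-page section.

0.0603

Independent Poisson processes superpose: combined rate λ = 0.39 + 0.76 = 1.15 per page.
Over the interval, μ = 1.15 × 5 = 5.75 (a 5-page section = 5 pages).
P(N = 9) = e^(−5.75) · 5.75^9/9! ≈ 0.0603.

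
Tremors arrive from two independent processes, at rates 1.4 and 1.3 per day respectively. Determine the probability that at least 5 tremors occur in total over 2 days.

Independent Poisson processes superpose: combined rate λ = 1.4 + 1.3 = 2.7 per day.
Over the interval, μ = 2.7 × 2 = 5.4 (2 days).
P(N ≥ 5) = 1 − P(N ≤ 4) ≈ 0.6267.

0.6267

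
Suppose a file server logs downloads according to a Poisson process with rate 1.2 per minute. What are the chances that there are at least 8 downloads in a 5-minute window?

0.2560

Over the interval, μ = 1.2 × 5 = 6 (a 5-minute window = 5 minutes).
P(N ≥ 8) = 1 − P(N ≤ 7) = 1 − Σ_{j=0}^{7} e^(−μ) μ^j/j! ≈ 0.2560.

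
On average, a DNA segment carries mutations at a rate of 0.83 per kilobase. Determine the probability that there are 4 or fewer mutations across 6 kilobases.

Over the interval, μ = 0.83 × 6 = 4.98 (6 kilobases).
P(N ≤ 4) = Σ_{j=0}^{4} e^(−μ) μ^j/j! ≈ 0.4440.

0.4440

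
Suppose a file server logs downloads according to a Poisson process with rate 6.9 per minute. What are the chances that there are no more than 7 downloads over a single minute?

With mean μ = 6.9 per minute,
P(N ≤ 7) = Σ_{j=0}^{7} e^(−μ) μ^j/j! ≈ 0.6136.

0.6136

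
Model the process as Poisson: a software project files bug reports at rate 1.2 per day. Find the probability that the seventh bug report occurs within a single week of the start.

0.7330

Over the interval, μ = 1.2 × 7 = 8.4 (a week = 7 days).
The seventh arrival falls in the interval iff at least 7 events occur there: P(S_7 ≤ t) = P(N ≥ 7) = 1 − P(N ≤ 6) ≈ 0.7330.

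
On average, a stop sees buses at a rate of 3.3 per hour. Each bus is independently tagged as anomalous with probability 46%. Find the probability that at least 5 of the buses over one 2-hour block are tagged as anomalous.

Thinning: the buses that are tagged as anomalous themselves form a Poisson process with rate 0.46 × 3.3 = 1.518 per hour.
Over the interval, μ = 1.518 × 2 = 3.036 (a 2-hour block = 2 hours).
P(N ≥ 5) = 1 − P(N ≤ 4) ≈ 0.1908.

0.1908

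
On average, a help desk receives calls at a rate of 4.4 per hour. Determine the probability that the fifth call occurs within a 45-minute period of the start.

0.2374

Over the interval, μ = 4.4 × 0.75 = 3.3 (a 45-minute period = 0.75 hours).
The fifth arrival falls in the interval iff at least 5 events occur there: P(S_5 ≤ t) = P(N ≥ 5) = 1 − P(N ≤ 4) ≈ 0.2374.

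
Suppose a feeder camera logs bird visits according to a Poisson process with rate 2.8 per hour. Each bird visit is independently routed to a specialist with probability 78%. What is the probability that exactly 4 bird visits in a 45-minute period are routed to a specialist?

0.0583

Thinning: the bird visits that are routed to a specialist themselves form a Poisson process with rate 0.78 × 2.8 = 2.184 per hour.
Over the interval, μ = 2.184 × 0.75 = 1.638 (a 45-minute period = 0.75 hours).
P(N = 4) = e^(−1.638) · 1.638^4/4! ≈ 0.0583.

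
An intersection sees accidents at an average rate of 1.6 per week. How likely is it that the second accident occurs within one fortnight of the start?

Over the interval, μ = 1.6 × 2 = 3.2 (a fortnight = 2 weeks).
The second arrival falls in the interval iff at least 2 events occur there: P(S_2 ≤ t) = P(N ≥ 2) = 1 − P(N ≤ 1) ≈ 0.8288.

0.8288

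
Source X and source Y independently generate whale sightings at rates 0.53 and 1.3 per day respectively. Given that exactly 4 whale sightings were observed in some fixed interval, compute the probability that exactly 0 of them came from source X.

Given the total, each event is independently from source X with probability p = λ_X/(λ_X+λ_Y) = 0.53/1.83 ≈ 0.2896.
So K ~ Binomial(4, 0.53/1.83): P(K = 0) = C(4,0) · (0.53/1.83)^0 · (1.3/1.83)^4 ≈ 0.2547.

0.2547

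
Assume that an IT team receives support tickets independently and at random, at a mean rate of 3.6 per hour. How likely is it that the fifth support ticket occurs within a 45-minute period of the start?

Over the interval, μ = 3.6 × 0.75 = 2.7 (a 45-minute period = 0.75 hours).
The fifth arrival falls in the interval iff at least 5 events occur there: P(S_5 ≤ t) = P(N ≥ 5) = 1 − P(N ≤ 4) ≈ 0.1371.

0.1371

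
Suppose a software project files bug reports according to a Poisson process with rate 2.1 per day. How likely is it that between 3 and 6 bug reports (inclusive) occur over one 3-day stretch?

0.5084

Over the interval, μ = 2.1 × 3 = 6.3 (a 3-day stretch = 3 days).
P(3 ≤ N ≤ 6) = Σ_{j=3}^{6} e^(−6.3) · 6.3^j/j! ≈ 0.5084.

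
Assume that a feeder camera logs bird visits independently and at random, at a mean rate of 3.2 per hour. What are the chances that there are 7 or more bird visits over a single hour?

0.0446

With mean μ = 3.2 per hour,
P(N ≥ 7) = 1 − P(N ≤ 6) = 1 − Σ_{j=0}^{6} e^(−μ) μ^j/j! ≈ 0.0446.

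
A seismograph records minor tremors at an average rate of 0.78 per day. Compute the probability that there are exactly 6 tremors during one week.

Over the interval, μ = 0.78 × 7 = 5.46 (a week = 7 days).
P(N = 6) = e^(−μ) μ^6/6! = e^(−5.46) · 5.46^6/720 ≈ 0.1565.

0.1565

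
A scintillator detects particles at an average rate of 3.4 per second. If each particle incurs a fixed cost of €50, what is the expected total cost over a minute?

E[N] = 3.4 × 60 = 204 (a minute = 60 seconds); E[cost] = 204 × €50 = €10200.

€10200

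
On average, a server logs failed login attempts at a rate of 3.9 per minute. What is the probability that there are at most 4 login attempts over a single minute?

0.6484

With mean μ = 3.9 per minute,
P(N ≤ 4) = Σ_{j=0}^{4} e^(−μ) μ^j/j! ≈ 0.6484.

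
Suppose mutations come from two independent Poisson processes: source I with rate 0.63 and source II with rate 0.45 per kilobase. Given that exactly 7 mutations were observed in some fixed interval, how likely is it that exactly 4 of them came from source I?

0.2932

Given the total, each event is independently from source I with probability p = λ_I/(λ_I+λ_II) = 0.63/1.08 ≈ 0.5833.
So K ~ Binomial(7, 0.63/1.08): P(K = 4) = C(7,4) · (0.63/1.08)^4 · (0.45/1.08)^3 ≈ 0.2932.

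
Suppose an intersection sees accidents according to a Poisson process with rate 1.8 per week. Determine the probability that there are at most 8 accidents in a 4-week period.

0.7027

Over the interval, μ = 1.8 × 4 = 7.2 (a 4-week period = 4 weeks).
P(N ≤ 8) = Σ_{j=0}^{8} e^(−μ) μ^j/j! ≈ 0.7027.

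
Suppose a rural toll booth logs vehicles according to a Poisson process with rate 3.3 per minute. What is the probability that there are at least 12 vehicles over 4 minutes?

Over the interval, μ = 3.3 × 4 = 13.2 (4 minutes).
P(N ≥ 12) = 1 − P(N ≤ 11) = 1 − Σ_{j=0}^{11} e^(−μ) μ^j/j! ≈ 0.6668.

0.6668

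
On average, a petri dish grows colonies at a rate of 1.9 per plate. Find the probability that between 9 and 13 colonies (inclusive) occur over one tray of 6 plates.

Over the interval, μ = 1.9 × 6 = 11.4 (a tray of 6 plates = 6 plates).
P(9 ≤ N ≤ 13) = Σ_{j=9}^{13} e^(−11.4) · 11.4^j/j! ≈ 0.5446.

0.5446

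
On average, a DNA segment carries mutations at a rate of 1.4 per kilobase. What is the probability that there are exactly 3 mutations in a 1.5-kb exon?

0.1890

Over the interval, μ = 1.4 × 1.5 = 2.1 (a 1.5-kb exon = 1.5 kilobases).
P(N = 3) = e^(−μ) μ^3/3! = e^(−2.1) · 2.1^3/6 ≈ 0.1890.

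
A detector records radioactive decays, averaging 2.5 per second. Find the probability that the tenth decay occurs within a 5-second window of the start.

Over the interval, μ = 2.5 × 5 = 12.5 (a 5-second window = 5 seconds).
The tenth arrival falls in the interval iff at least 10 events occur there: P(S_10 ≤ t) = P(N ≥ 10) = 1 − P(N ≤ 9) ≈ 0.7986.

0.7986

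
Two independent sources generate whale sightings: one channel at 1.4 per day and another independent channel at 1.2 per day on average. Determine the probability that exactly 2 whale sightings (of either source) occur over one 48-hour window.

Independent Poisson processes superpose: combined rate λ = 1.4 + 1.2 = 2.6 per day.
Over the interval, μ = 2.6 × 2 = 5.2 (a 48-hour window = 2 days).
P(N = 2) = e^(−5.2) · 5.2^2/2! ≈ 0.0746.

0.0746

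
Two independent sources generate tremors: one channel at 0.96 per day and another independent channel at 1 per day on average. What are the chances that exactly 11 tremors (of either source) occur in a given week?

Independent Poisson processes superpose: combined rate λ = 0.96 + 1 = 1.96 per day.
Over the interval, μ = 1.96 × 7 = 13.72 (a week = 7 days).
P(N = 11) = e^(−13.72) · 13.72^11/11! ≈ 0.0894.

0.0894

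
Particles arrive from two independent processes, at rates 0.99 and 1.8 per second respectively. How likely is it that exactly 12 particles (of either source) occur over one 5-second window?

0.0991

Independent Poisson processes superpose: combined rate λ = 0.99 + 1.8 = 2.79 per second.
Over the interval, μ = 2.79 × 5 = 13.95 (a 5-second window = 5 seconds).
P(N = 12) = e^(−13.95) · 13.95^12/12! ≈ 0.0991.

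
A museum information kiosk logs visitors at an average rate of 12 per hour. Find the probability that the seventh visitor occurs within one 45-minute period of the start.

0.7932

Over the interval, μ = 12 × 0.75 = 9 (a 45-minute period = 0.75 hours).
The seventh arrival falls in the interval iff at least 7 events occur there: P(S_7 ≤ t) = P(N ≥ 7) = 1 − P(N ≤ 6) ≈ 0.7932.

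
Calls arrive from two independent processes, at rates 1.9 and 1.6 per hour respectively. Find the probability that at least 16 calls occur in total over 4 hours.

0.3306

Independent Poisson processes superpose: combined rate λ = 1.9 + 1.6 = 3.5 per hour.
Over the interval, μ = 3.5 × 4 = 14 (4 hours).
P(N ≥ 16) = 1 − P(N ≤ 15) ≈ 0.3306.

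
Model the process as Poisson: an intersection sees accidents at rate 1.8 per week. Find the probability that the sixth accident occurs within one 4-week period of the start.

Over the interval, μ = 1.8 × 4 = 7.2 (a 4-week period = 4 weeks).
The sixth arrival falls in the interval iff at least 6 events occur there: P(S_6 ≤ t) = P(N ≥ 6) = 1 − P(N ≤ 5) ≈ 0.7241.

0.7241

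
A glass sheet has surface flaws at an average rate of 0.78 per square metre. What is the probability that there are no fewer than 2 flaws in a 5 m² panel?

Over the interval, μ = 0.78 × 5 = 3.9 (a 5 m² panel = 5 square metres).
P(N ≥ 2) = 1 − P(N ≤ 1) = 1 − Σ_{j=0}^{1} e^(−μ) μ^j/j! ≈ 0.9008.

0.9008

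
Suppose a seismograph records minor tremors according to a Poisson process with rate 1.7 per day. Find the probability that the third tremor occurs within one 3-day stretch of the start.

Over the interval, μ = 1.7 × 3 = 5.1 (a 3-day stretch = 3 days).
The third arrival falls in the interval iff at least 3 events occur there: P(S_3 ≤ t) = P(N ≥ 3) = 1 − P(N ≤ 2) ≈ 0.8835.

0.8835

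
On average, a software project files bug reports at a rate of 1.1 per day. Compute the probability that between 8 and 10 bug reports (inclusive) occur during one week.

0.3489

Over the interval, μ = 1.1 × 7 = 7.7 (a week = 7 days).
P(8 ≤ N ≤ 10) = Σ_{j=8}^{10} e^(−7.7) · 7.7^j/j! ≈ 0.3489.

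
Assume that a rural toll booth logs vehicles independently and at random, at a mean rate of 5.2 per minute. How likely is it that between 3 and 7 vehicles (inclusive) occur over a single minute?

With mean μ = 5.2 per minute,
P(3 ≤ N ≤ 7) = Σ_{j=3}^{7} e^(−5.2) · 5.2^j/j! ≈ 0.7361.

0.7361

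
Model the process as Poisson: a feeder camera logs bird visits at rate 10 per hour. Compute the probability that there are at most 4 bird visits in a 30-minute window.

0.4405

Over the interval, μ = 10 × 0.5 = 5 (a 30-minute window = 0.5 hours).
P(N ≤ 4) = Σ_{j=0}^{4} e^(−μ) μ^j/j! ≈ 0.4405.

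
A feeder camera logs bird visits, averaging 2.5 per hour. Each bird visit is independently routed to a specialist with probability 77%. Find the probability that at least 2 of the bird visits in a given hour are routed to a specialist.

Thinning: the bird visits that are routed to a specialist themselves form a Poisson process with rate 0.77 × 2.5 = 1.925 per hour.
So μ = 1.925.
P(N ≥ 2) = 1 − P(N ≤ 1) ≈ 0.5733.

0.5733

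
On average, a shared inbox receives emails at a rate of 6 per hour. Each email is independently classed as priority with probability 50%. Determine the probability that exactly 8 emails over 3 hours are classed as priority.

Thinning: the emails that are classed as priority themselves form a Poisson process with rate 0.5 × 6 = 3 per hour.
Over the interval, μ = 3 × 3 = 9 (3 hours).
P(N = 8) = e^(−9) · 9^8/8! ≈ 0.1318.

0.1318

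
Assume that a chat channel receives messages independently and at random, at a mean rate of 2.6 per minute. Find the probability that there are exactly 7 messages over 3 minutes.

0.1428

Over the interval, μ = 2.6 × 3 = 7.8 (3 minutes).
P(N = 7) = e^(−μ) μ^7/7! = e^(−7.8) · 7.8^7/5040 ≈ 0.1428.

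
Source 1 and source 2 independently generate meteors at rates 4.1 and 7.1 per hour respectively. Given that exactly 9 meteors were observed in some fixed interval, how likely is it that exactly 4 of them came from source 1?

0.2317

Given the total, each event is independently from source 1 with probability p = λ_1/(λ_1+λ_2) = 4.1/11.2 ≈ 0.3661.
So K ~ Binomial(9, 4.1/11.2): P(K = 4) = C(9,4) · (4.1/11.2)^4 · (7.1/11.2)^5 ≈ 0.2317.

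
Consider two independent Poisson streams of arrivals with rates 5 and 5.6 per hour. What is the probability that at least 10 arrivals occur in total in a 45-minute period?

0.2772

Independent Poisson processes superpose: combined rate λ = 5 + 5.6 = 10.6 per hour.
Over the interval, μ = 10.6 × 0.75 = 7.95 (a 45-minute period = 0.75 hours).
P(N ≥ 10) = 1 − P(N ≤ 9) ≈ 0.2772.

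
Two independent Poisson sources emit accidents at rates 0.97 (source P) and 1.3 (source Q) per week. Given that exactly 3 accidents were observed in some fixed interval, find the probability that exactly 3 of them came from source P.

Given the total, each event is independently from source P with probability p = λ_P/(λ_P+λ_Q) = 0.97/2.27 ≈ 0.4273.
So K ~ Binomial(3, 0.97/2.27): P(K = 3) = C(3,3) · (0.97/2.27)^3 · (1.3/2.27)^0 ≈ 0.0780.

0.0780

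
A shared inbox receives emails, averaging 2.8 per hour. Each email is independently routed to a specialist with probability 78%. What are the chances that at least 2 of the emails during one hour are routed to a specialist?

0.6415

Thinning: the emails that are routed to a specialist themselves form a Poisson process with rate 0.78 × 2.8 = 2.184 per hour.
So μ = 2.184.
P(N ≥ 2) = 1 − P(N ≤ 1) ≈ 0.6415.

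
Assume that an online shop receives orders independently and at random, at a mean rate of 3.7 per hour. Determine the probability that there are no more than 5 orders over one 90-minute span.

0.5204

Over the interval, μ = 3.7 × 1.5 = 5.55 (a 90-minute span = 1.5 hours).
P(N ≤ 5) = Σ_{j=0}^{5} e^(−μ) μ^j/j! ≈ 0.5204.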